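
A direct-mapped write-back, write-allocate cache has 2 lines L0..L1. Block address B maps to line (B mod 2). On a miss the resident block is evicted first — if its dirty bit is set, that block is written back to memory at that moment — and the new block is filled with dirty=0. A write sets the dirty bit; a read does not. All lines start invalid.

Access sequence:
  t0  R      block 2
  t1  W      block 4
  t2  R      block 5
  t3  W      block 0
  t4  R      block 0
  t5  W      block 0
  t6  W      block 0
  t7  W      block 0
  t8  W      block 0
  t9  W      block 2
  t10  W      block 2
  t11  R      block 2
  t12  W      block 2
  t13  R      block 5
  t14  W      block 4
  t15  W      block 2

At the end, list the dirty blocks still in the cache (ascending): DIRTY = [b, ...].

DIRTY = [2]

  0 | R B2 → L0 miss [-]
  1 | W B4 → L0 miss [D]
  2 | R B5 → L1 miss [-]
  3 | W B0 → L0 miss wb→B4 [D]
  4 | R B0 → L0 hit [D]
  5 | W B0 → L0 hit [D]
  6 | W B0 → L0 hit [D]
  7 | W B0 → L0 hit [D]
  8 | W B0 → L0 hit [D]
  9 | W B2 → L0 miss wb→B0 [D]
  10 | W B2 → L0 hit [D]
  11 | R B2 → L0 hit [D]
  12 | W B2 → L0 hit [D]
  13 | R B5 → L1 hit [-]
  14 | W B4 → L0 miss wb→B2 [D]
  15 | W B2 → L0 miss wb→B4 [D]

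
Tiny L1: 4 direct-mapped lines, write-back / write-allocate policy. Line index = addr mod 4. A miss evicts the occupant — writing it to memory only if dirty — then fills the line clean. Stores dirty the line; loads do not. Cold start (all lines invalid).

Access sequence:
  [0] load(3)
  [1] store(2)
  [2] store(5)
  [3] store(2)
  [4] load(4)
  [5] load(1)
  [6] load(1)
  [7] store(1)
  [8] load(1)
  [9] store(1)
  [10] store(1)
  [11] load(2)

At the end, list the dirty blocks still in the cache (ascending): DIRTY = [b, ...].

DIRTY = [1, 2]

  0 | R B3 → L3 miss [-]
  1 | W B2 → L2 miss [D]
  2 | W B5 → L1 miss [D]
  3 | W B2 → L2 hit [D]
  4 | R B4 → L0 miss [-]
  5 | R B1 → L1 miss wb→B5 [-]
  6 | R B1 → L1 hit [-]
  7 | W B1 → L1 hit [D]
  8 | R B1 → L1 hit [D]
  9 | W B1 → L1 hit [D]
  10 | W B1 → L1 hit [D]
  11 | R B2 → L2 hit [D]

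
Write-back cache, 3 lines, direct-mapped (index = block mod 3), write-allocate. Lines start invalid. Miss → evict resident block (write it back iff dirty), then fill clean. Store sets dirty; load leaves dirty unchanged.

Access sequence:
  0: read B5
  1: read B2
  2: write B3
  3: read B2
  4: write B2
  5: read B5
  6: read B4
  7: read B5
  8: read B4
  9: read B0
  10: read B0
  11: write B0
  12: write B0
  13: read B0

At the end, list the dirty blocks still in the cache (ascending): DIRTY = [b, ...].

0: R B5 -> L2 miss  d=-]
1: R B2 -> L2 miss  d=-]
2: W B3 -> L0 miss  d=D]
3: R B2 -> L2 hit  d=-]
4: W B2 -> L2 hit  d=D]
5: R B5 -> L2 miss wb->B2  d=-]
6: R B4 -> L1 miss  d=-]
7: R B5 -> L2 hit  d=-]
8: R B4 -> L1 hit  d=-]
9: R B0 -> L0 miss wb->B3  d=-]
10: R B0 -> L0 hit  d=-]
11: W B0 -> L0 hit  d=D]
12: W B0 -> L0 hit  d=D]
13: R B0 -> L0 hit  d=D]

DIRTY = [0]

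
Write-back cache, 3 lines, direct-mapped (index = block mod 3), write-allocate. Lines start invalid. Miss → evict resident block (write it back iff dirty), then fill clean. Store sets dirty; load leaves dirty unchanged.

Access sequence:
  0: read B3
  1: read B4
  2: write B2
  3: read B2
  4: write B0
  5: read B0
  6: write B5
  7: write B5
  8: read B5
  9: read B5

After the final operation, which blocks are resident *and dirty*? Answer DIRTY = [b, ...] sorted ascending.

0: R B3 → L0 miss [-]
1: R B4 → L1 miss [-]
2: W B2 → L2 miss [D]
3: R B2 → L2 hit [D]
4: W B0 → L0 miss [D]
5: R B0 → L0 hit [D]
6: W B5 → L2 miss wb→B2 [D]
7: W B5 → L2 hit [D]
8: R B5 → L2 hit [D]
9: R B5 → L2 hit [D]

DIRTY = [0, 5]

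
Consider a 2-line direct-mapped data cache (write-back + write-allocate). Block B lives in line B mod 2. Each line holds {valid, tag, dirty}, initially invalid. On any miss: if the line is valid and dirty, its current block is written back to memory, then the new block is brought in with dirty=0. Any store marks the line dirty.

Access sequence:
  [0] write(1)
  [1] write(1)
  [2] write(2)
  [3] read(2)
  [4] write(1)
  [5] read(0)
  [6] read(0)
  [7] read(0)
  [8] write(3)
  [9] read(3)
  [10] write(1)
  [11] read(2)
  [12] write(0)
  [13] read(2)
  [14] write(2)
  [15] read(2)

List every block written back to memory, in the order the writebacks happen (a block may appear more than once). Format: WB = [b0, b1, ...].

  0 | W B1 → L1 miss [D]
  1 | W B1 → L1 hit [D]
  2 | W B2 → L0 miss [D]
  3 | R B2 → L0 hit [D]
  4 | W B1 → L1 hit [D]
  5 | R B0 → L0 miss wb→B2 [-]
  6 | R B0 → L0 hit [-]
  7 | R B0 → L0 hit [-]
  8 | W B3 → L1 miss wb→B1 [D]
  9 | R B3 → L1 hit [D]
  10 | W B1 → L1 miss wb→B3 [D]
  11 | R B2 → L0 miss [-]
  12 | W B0 → L0 miss [D]
  13 | R B2 → L0 miss wb→B0 [-]
  14 | W B2 → L0 hit [D]
  15 | R B2 → L0 hit [D]

WB = [2, 1, 3, 0]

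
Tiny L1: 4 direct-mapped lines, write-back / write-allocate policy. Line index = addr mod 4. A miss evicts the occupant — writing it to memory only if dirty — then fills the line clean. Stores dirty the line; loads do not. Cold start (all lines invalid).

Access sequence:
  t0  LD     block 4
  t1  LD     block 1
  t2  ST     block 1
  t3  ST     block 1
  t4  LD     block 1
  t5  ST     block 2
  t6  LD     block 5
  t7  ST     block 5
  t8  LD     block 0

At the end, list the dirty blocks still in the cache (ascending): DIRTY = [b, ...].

  0 | R B4 → L0 miss [-]
  1 | R B1 → L1 miss [-]
  2 | W B1 → L1 hit [D]
  3 | W B1 → L1 hit [D]
  4 | R B1 → L1 hit [D]
  5 | W B2 → L2 miss [D]
  6 | R B5 → L1 miss wb→B1 [-]
  7 | W B5 → L1 hit [D]
  8 | R B0 → L0 miss [-]

DIRTY = [2, 5]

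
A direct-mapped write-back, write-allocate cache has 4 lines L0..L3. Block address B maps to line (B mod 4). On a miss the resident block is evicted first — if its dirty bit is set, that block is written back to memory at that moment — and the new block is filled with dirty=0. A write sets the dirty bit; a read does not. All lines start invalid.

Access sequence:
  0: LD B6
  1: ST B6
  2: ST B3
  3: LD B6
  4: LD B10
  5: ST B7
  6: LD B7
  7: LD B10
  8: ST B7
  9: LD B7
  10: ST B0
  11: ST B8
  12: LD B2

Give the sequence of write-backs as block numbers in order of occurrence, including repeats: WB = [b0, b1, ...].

WB = [6, 3, 0]

0: R B6 → L2 miss [-]
1: W B6 → L2 hit [D]
2: W B3 → L3 miss [D]
3: R B6 → L2 hit [D]
4: R B10 → L2 miss wb→B6 [-]
5: W B7 → L3 miss wb→B3 [D]
6: R B7 → L3 hit [D]
7: R B10 → L2 hit [-]
8: W B7 → L3 hit [D]
9: R B7 → L3 hit [D]
10: W B0 → L0 miss [D]
11: W B8 → L0 miss wb→B0 [D]
12: R B2 → L2 miss [-]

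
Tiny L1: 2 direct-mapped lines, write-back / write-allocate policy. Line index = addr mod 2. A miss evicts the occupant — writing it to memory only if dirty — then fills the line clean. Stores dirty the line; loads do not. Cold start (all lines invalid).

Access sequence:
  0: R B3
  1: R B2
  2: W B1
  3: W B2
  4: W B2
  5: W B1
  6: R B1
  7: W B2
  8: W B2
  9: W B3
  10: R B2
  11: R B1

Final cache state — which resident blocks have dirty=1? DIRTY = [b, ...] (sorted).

DIRTY = [2]

  0 | R B3 → L1 miss [-]
  1 | R B2 → L0 miss [-]
  2 | W B1 → L1 miss [D]
  3 | W B2 → L0 hit [D]
  4 | W B2 → L0 hit [D]
  5 | W B1 → L1 hit [D]
  6 | R B1 → L1 hit [D]
  7 | W B2 → L0 hit [D]
  8 | W B2 → L0 hit [D]
  9 | W B3 → L1 miss wb→B1 [D]
  10 | R B2 → L0 hit [D]
  11 | R B1 → L1 miss wb→B3 [-]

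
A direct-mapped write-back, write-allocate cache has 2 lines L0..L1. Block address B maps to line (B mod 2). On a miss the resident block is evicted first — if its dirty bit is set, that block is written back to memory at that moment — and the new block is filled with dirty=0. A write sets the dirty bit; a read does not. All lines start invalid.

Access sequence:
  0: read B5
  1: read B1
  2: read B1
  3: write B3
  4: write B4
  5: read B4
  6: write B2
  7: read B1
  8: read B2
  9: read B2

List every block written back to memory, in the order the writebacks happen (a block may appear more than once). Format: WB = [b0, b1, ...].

  0 | R B5 → L1 miss [-]
  1 | R B1 → L1 miss [-]
  2 | R B1 → L1 hit [-]
  3 | W B3 → L1 miss [D]
  4 | W B4 → L0 miss [D]
  5 | R B4 → L0 hit [D]
  6 | W B2 → L0 miss wb→B4 [D]
  7 | R B1 → L1 miss wb→B3 [-]
  8 | R B2 → L0 hit [D]
  9 | R B2 → L0 hit [D]

WB = [4, 3]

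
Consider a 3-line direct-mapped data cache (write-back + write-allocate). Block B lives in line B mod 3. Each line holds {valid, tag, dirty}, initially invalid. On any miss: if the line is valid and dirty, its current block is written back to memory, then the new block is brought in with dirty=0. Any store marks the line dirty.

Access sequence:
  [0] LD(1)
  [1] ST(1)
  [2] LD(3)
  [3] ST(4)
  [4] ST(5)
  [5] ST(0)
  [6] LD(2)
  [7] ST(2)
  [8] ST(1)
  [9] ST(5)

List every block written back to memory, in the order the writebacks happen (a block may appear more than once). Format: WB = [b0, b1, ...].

WB = [1, 5, 4, 2]

0: R B1 → L1 miss [-]
1: W B1 → L1 hit [D]
2: R B3 → L0 miss [-]
3: W B4 → L1 miss wb→B1 [D]
4: W B5 → L2 miss [D]
5: W B0 → L0 miss [D]
6: R B2 → L2 miss wb→B5 [-]
7: W B2 → L2 hit [D]
8: W B1 → L1 miss wb→B4 [D]
9: W B5 → L2 miss wb→B2 [D]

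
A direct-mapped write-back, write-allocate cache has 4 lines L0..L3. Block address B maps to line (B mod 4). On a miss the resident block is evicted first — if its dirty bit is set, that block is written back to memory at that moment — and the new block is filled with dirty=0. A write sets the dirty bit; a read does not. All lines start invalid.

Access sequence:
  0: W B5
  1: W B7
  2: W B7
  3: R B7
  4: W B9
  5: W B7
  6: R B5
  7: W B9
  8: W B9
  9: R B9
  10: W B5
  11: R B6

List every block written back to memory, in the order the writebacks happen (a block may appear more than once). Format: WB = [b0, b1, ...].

0: W B5 -> L1 miss  d=D]
1: W B7 -> L3 miss  d=D]
2: W B7 -> L3 hit  d=D]
3: R B7 -> L3 hit  d=D]
4: W B9 -> L1 miss wb->B5  d=D]
5: W B7 -> L3 hit  d=D]
6: R B5 -> L1 miss wb->B9  d=-]
7: W B9 -> L1 miss  d=D]
8: W B9 -> L1 hit  d=D]
9: R B9 -> L1 hit  d=D]
10: W B5 -> L1 miss wb->B9  d=D]
11: R B6 -> L2 miss  d=-]

WB = [5, 9, 9]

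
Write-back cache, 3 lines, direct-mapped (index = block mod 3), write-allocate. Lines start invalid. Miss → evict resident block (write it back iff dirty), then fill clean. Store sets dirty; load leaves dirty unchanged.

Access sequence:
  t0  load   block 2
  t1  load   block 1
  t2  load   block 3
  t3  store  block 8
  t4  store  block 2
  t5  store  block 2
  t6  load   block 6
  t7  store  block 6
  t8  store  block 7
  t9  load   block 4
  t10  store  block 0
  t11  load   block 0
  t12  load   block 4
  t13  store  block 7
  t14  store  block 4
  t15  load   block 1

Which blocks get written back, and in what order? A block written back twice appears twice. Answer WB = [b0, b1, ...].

WB = [8, 7, 6, 7, 4]

  0 | R B2 → L2 miss [-]
  1 | R B1 → L1 miss [-]
  2 | R B3 → L0 miss [-]
  3 | W B8 → L2 miss [D]
  4 | W B2 → L2 miss wb→B8 [D]
  5 | W B2 → L2 hit [D]
  6 | R B6 → L0 miss [-]
  7 | W B6 → L0 hit [D]
  8 | W B7 → L1 miss [D]
  9 | R B4 → L1 miss wb→B7 [-]
  10 | W B0 → L0 miss wb→B6 [D]
  11 | R B0 → L0 hit [D]
  12 | R B4 → L1 hit [-]
  13 | W B7 → L1 miss [D]
  14 | W B4 → L1 miss wb→B7 [D]
  15 | R B1 → L1 miss wb→B4 [-]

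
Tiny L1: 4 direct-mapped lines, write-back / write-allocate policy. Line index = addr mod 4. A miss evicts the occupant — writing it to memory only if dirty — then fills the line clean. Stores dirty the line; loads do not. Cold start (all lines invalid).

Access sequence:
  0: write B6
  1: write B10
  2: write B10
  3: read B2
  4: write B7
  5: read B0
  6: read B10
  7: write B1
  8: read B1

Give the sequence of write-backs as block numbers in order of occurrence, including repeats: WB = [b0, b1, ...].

0: W B6 → L2 miss [D]
1: W B10 → L2 miss wb→B6 [D]
2: W B10 → L2 hit [D]
3: R B2 → L2 miss wb→B10 [-]
4: W B7 → L3 miss [D]
5: R B0 → L0 miss [-]
6: R B10 → L2 miss [-]
7: W B1 → L1 miss [D]
8: R B1 → L1 hit [D]

WB = [6, 10]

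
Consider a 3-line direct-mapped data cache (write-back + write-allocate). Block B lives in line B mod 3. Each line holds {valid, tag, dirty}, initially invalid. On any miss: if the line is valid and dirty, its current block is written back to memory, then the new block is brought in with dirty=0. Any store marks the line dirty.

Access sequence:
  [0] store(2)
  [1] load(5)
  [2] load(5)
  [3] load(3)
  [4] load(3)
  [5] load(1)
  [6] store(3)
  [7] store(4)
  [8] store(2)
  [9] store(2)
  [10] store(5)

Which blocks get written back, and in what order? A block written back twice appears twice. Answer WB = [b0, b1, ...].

0: W B2 → L2 miss [D]
1: R B5 → L2 miss wb→B2 [-]
2: R B5 → L2 hit [-]
3: R B3 → L0 miss [-]
4: R B3 → L0 hit [-]
5: R B1 → L1 miss [-]
6: W B3 → L0 hit [D]
7: W B4 → L1 miss [D]
8: W B2 → L2 miss [D]
9: W B2 → L2 hit [D]
10: W B5 → L2 miss wb→B2 [D]

WB = [2, 2]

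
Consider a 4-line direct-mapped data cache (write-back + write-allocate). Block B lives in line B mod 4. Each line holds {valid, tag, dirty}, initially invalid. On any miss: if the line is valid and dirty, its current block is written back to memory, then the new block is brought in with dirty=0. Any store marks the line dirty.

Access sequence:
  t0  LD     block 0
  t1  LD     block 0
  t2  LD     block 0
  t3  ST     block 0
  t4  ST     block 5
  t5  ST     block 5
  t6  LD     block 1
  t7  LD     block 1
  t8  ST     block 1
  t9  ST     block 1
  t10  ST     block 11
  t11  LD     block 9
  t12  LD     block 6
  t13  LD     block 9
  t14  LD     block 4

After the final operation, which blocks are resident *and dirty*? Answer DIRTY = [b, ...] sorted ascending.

0: R B0 -> L0 miss  d=-]
1: R B0 -> L0 hit  d=-]
2: R B0 -> L0 hit  d=-]
3: W B0 -> L0 hit  d=D]
4: W B5 -> L1 miss  d=D]
5: W B5 -> L1 hit  d=D]
6: R B1 -> L1 miss wb->B5  d=-]
7: R B1 -> L1 hit  d=-]
8: W B1 -> L1 hit  d=D]
9: W B1 -> L1 hit  d=D]
10: W B11 -> L3 miss  d=D]
11: R B9 -> L1 miss wb->B1  d=-]
12: R B6 -> L2 miss  d=-]
13: R B9 -> L1 hit  d=-]
14: R B4 -> L0 miss wb->B0  d=-]

DIRTY = [11]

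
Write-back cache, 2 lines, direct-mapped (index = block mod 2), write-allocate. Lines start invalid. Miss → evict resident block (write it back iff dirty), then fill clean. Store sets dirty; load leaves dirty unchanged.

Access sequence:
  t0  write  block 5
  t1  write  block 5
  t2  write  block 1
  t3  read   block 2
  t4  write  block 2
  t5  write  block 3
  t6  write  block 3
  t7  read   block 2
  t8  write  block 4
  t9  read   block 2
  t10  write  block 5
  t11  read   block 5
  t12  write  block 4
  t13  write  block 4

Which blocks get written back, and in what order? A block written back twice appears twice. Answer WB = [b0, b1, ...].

  0 | W B5 → L1 miss [D]
  1 | W B5 → L1 hit [D]
  2 | W B1 → L1 miss wb→B5 [D]
  3 | R B2 → L0 miss [-]
  4 | W B2 → L0 hit [D]
  5 | W B3 → L1 miss wb→B1 [D]
  6 | W B3 → L1 hit [D]
  7 | R B2 → L0 hit [D]
  8 | W B4 → L0 miss wb→B2 [D]
  9 | R B2 → L0 miss wb→B4 [-]
  10 | W B5 → L1 miss wb→B3 [D]
  11 | R B5 → L1 hit [D]
  12 | W B4 → L0 miss [D]
  13 | W B4 → L0 hit [D]

WB = [5, 1, 2, 4, 3]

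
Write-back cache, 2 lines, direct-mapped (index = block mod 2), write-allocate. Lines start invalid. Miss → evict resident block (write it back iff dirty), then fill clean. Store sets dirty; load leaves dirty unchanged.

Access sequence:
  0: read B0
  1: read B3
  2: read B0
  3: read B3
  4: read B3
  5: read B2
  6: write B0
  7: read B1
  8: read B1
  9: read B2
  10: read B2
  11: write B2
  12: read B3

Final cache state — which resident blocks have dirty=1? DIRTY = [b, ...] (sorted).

  0 | R B0 → L0 miss [-]
  1 | R B3 → L1 miss [-]
  2 | R B0 → L0 hit [-]
  3 | R B3 → L1 hit [-]
  4 | R B3 → L1 hit [-]
  5 | R B2 → L0 miss [-]
  6 | W B0 → L0 miss [D]
  7 | R B1 → L1 miss [-]
  8 | R B1 → L1 hit [-]
  9 | R B2 → L0 miss wb→B0 [-]
  10 | R B2 → L0 hit [-]
  11 | W B2 → L0 hit [D]
  12 | R B3 → L1 miss [-]

DIRTY = [2]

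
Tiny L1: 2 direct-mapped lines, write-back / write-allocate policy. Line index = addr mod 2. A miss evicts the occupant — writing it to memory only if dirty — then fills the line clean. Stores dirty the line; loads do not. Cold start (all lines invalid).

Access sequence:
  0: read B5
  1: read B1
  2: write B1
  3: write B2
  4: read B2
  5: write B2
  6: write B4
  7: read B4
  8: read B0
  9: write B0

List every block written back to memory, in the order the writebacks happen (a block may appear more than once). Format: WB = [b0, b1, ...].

  0 | R B5 → L1 miss [-]
  1 | R B1 → L1 miss [-]
  2 | W B1 → L1 hit [D]
  3 | W B2 → L0 miss [D]
  4 | R B2 → L0 hit [D]
  5 | W B2 → L0 hit [D]
  6 | W B4 → L0 miss wb→B2 [D]
  7 | R B4 → L0 hit [D]
  8 | R B0 → L0 miss wb→B4 [-]
  9 | W B0 → L0 hit [D]

WB = [2, 4]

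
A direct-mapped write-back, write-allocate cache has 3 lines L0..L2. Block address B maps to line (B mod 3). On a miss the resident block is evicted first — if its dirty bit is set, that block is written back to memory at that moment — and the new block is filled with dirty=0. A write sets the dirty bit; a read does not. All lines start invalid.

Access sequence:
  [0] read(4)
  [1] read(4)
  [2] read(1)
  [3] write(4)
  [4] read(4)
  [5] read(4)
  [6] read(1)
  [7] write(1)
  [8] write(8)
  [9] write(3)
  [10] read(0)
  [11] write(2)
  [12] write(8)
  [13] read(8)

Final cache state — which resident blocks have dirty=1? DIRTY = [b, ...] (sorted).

0: R B4 -> L1 miss  d=-]
1: R B4 -> L1 hit  d=-]
2: R B1 -> L1 miss  d=-]
3: W B4 -> L1 miss  d=D]
4: R B4 -> L1 hit  d=D]
5: R B4 -> L1 hit  d=D]
6: R B1 -> L1 miss wb->B4  d=-]
7: W B1 -> L1 hit  d=D]
8: W B8 -> L2 miss  d=D]
9: W B3 -> L0 miss  d=D]
10: R B0 -> L0 miss wb->B3  d=-]
11: W B2 -> L2 miss wb->B8  d=D]
12: W B8 -> L2 miss wb->B2  d=D]
13: R B8 -> L2 hit  d=D]

DIRTY = [1, 8]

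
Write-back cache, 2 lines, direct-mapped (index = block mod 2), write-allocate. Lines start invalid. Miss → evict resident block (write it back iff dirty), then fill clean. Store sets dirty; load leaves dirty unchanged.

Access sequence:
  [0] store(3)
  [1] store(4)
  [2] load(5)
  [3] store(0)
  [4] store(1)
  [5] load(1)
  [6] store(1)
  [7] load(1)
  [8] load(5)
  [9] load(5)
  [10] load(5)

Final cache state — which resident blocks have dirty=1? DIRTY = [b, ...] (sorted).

0: W B3 -> L1 miss  d=D]
1: W B4 -> L0 miss  d=D]
2: R B5 -> L1 miss wb->B3  d=-]
3: W B0 -> L0 miss wb->B4  d=D]
4: W B1 -> L1 miss  d=D]
5: R B1 -> L1 hit  d=D]
6: W B1 -> L1 hit  d=D]
7: R B1 -> L1 hit  d=D]
8: R B5 -> L1 miss wb->B1  d=-]
9: R B5 -> L1 hit  d=-]
10: R B5 -> L1 hit  d=-]

DIRTY = [0]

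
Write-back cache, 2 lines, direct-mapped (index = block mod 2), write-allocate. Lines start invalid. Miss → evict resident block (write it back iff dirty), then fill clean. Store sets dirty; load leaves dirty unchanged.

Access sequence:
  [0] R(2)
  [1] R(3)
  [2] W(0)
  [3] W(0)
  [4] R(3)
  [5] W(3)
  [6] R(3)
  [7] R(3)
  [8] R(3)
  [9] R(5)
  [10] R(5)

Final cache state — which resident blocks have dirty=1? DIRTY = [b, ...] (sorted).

  0 | R B2 → L0 miss [-]
  1 | R B3 → L1 miss [-]
  2 | W B0 → L0 miss [D]
  3 | W B0 → L0 hit [D]
  4 | R B3 → L1 hit [-]
  5 | W B3 → L1 hit [D]
  6 | R B3 → L1 hit [D]
  7 | R B3 → L1 hit [D]
  8 | R B3 → L1 hit [D]
  9 | R B5 → L1 miss wb→B3 [-]
  10 | R B5 → L1 hit [-]

DIRTY = [0]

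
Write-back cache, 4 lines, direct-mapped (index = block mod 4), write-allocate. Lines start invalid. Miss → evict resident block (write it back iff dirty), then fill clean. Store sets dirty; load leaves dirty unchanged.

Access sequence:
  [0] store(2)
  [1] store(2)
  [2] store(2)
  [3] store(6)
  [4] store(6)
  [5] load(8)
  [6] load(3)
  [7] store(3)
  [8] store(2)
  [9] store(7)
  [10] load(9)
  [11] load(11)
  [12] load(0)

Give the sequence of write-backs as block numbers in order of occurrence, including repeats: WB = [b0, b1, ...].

  0 | W B2 → L2 miss [D]
  1 | W B2 → L2 hit [D]
  2 | W B2 → L2 hit [D]
  3 | W B6 → L2 miss wb→B2 [D]
  4 | W B6 → L2 hit [D]
  5 | R B8 → L0 miss [-]
  6 | R B3 → L3 miss [-]
  7 | W B3 → L3 hit [D]
  8 | W B2 → L2 miss wb→B6 [D]
  9 | W B7 → L3 miss wb→B3 [D]
  10 | R B9 → L1 miss [-]
  11 | R B11 → L3 miss wb→B7 [-]
  12 | R B0 → L0 miss [-]

WB = [2, 6, 3, 7]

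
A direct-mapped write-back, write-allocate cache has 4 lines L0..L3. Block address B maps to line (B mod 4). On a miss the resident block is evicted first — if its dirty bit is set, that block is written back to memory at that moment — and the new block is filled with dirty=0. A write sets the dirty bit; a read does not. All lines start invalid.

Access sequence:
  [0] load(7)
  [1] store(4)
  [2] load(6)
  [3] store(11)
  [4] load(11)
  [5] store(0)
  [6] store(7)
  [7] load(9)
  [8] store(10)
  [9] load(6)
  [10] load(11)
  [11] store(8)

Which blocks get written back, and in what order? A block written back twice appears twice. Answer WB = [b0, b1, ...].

WB = [4, 11, 10, 7, 0]

  0 | R B7 → L3 miss [-]
  1 | W B4 → L0 miss [D]
  2 | R B6 → L2 miss [-]
  3 | W B11 → L3 miss [D]
  4 | R B11 → L3 hit [D]
  5 | W B0 → L0 miss wb→B4 [D]
  6 | W B7 → L3 miss wb→B11 [D]
  7 | R B9 → L1 miss [-]
  8 | W B10 → L2 miss [D]
  9 | R B6 → L2 miss wb→B10 [-]
  10 | R B11 → L3 miss wb→B7 [-]
  11 | W B8 → L0 miss wb→B0 [D]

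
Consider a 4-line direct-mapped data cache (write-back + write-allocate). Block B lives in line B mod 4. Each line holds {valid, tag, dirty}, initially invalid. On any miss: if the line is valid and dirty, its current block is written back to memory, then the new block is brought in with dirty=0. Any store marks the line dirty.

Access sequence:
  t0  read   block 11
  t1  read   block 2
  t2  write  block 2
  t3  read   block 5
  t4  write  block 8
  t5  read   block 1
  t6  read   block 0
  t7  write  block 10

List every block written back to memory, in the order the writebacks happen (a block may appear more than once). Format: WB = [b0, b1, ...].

WB = [8, 2]

0: R B11 -> L3 miss  d=-]
1: R B2 -> L2 miss  d=-]
2: W B2 -> L2 hit  d=D]
3: R B5 -> L1 miss  d=-]
4: W B8 -> L0 miss  d=D]
5: R B1 -> L1 miss  d=-]
6: R B0 -> L0 miss wb->B8  d=-]
7: W B10 -> L2 miss wb->B2  d=D]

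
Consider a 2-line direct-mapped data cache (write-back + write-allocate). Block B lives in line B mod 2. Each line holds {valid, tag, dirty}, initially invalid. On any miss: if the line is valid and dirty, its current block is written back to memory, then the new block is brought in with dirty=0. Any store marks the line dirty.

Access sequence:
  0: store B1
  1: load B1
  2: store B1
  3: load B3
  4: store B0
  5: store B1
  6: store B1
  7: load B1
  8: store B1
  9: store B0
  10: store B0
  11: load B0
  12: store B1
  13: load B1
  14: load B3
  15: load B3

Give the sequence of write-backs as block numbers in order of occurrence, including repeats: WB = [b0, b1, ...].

WB = [1, 1]

0: W B1 -> L1 miss  d=D]
1: R B1 -> L1 hit  d=D]
2: W B1 -> L1 hit  d=D]
3: R B3 -> L1 miss wb->B1  d=-]
4: W B0 -> L0 miss  d=D]
5: W B1 -> L1 miss  d=D]
6: W B1 -> L1 hit  d=D]
7: R B1 -> L1 hit  d=D]
8: W B1 -> L1 hit  d=D]
9: W B0 -> L0 hit  d=D]
10: W B0 -> L0 hit  d=D]
11: R B0 -> L0 hit  d=D]
12: W B1 -> L1 hit  d=D]
13: R B1 -> L1 hit  d=D]
14: R B3 -> L1 miss wb->B1  d=-]
15: R B3 -> L1 hit  d=-]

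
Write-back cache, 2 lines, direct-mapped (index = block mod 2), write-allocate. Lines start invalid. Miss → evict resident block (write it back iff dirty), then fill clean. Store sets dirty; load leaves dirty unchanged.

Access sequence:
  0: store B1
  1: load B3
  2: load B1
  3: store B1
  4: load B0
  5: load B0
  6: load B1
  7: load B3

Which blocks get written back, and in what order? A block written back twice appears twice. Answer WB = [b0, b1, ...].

WB = [1, 1]

0: W B1 → L1 miss [D]
1: R B3 → L1 miss wb→B1 [-]
2: R B1 → L1 miss [-]
3: W B1 → L1 hit [D]
4: R B0 → L0 miss [-]
5: R B0 → L0 hit [-]
6: R B1 → L1 hit [D]
7: R B3 → L1 miss wb→B1 [-]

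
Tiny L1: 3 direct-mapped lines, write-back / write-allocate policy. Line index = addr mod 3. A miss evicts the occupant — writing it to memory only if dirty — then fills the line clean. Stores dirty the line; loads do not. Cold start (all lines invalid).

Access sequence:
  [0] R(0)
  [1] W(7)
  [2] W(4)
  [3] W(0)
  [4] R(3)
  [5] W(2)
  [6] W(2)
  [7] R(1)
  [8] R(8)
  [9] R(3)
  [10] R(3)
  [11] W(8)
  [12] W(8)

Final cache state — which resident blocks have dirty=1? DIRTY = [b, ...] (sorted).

DIRTY = [8]

  0 | R B0 → L0 miss [-]
  1 | W B7 → L1 miss [D]
  2 | W B4 → L1 miss wb→B7 [D]
  3 | W B0 → L0 hit [D]
  4 | R B3 → L0 miss wb→B0 [-]
  5 | W B2 → L2 miss [D]
  6 | W B2 → L2 hit [D]
  7 | R B1 → L1 miss wb→B4 [-]
  8 | R B8 → L2 miss wb→B2 [-]
  9 | R B3 → L0 hit [-]
  10 | R B3 → L0 hit [-]
  11 | W B8 → L2 hit [D]
  12 | W B8 → L2 hit [D]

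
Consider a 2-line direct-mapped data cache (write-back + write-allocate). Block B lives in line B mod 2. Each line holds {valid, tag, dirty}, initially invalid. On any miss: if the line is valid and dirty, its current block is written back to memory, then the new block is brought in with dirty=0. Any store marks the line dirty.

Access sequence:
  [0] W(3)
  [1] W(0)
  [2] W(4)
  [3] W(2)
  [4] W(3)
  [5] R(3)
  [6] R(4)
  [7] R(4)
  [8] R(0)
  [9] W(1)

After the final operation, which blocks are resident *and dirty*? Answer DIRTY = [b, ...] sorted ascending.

  0 | W B3 → L1 miss [D]
  1 | W B0 → L0 miss [D]
  2 | W B4 → L0 miss wb→B0 [D]
  3 | W B2 → L0 miss wb→B4 [D]
  4 | W B3 → L1 hit [D]
  5 | R B3 → L1 hit [D]
  6 | R B4 → L0 miss wb→B2 [-]
  7 | R B4 → L0 hit [-]
  8 | R B0 → L0 miss [-]
  9 | W B1 → L1 miss wb→B3 [D]

DIRTY = [1]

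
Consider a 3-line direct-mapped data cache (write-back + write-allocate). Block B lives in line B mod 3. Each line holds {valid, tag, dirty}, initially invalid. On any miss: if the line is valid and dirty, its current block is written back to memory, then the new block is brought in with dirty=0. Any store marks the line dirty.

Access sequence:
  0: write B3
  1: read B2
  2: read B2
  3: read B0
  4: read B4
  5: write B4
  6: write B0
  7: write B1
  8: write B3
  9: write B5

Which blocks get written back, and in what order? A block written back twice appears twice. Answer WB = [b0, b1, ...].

WB = [3, 4, 0]

  0 | W B3 → L0 miss [D]
  1 | R B2 → L2 miss [-]
  2 | R B2 → L2 hit [-]
  3 | R B0 → L0 miss wb→B3 [-]
  4 | R B4 → L1 miss [-]
  5 | W B4 → L1 hit [D]
  6 | W B0 → L0 hit [D]
  7 | W B1 → L1 miss wb→B4 [D]
  8 | W B3 → L0 miss wb→B0 [D]
  9 | W B5 → L2 miss [D]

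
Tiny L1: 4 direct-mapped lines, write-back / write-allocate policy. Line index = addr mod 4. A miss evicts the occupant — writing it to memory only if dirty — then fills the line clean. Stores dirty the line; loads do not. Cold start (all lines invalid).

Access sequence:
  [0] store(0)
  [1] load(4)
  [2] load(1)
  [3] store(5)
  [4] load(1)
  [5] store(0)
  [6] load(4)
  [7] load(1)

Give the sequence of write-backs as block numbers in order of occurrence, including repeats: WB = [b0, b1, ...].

0: W B0 → L0 miss [D]
1: R B4 → L0 miss wb→B0 [-]
2: R B1 → L1 miss [-]
3: W B5 → L1 miss [D]
4: R B1 → L1 miss wb→B5 [-]
5: W B0 → L0 miss [D]
6: R B4 → L0 miss wb→B0 [-]
7: R B1 → L1 hit [-]

WB = [0, 5, 0]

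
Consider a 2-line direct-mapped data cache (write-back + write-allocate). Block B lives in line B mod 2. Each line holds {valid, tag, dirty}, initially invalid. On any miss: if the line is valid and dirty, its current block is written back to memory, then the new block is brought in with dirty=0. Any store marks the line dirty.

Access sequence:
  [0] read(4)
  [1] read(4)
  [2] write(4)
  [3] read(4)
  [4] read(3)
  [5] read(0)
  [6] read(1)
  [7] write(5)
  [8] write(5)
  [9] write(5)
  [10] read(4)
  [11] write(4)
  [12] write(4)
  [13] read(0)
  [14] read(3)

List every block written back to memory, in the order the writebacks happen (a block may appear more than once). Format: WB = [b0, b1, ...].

WB = [4, 4, 5]

  0 | R B4 → L0 miss [-]
  1 | R B4 → L0 hit [-]
  2 | W B4 → L0 hit [D]
  3 | R B4 → L0 hit [D]
  4 | R B3 → L1 miss [-]
  5 | R B0 → L0 miss wb→B4 [-]
  6 | R B1 → L1 miss [-]
  7 | W B5 → L1 miss [D]
  8 | W B5 → L1 hit [D]
  9 | W B5 → L1 hit [D]
  10 | R B4 → L0 miss [-]
  11 | W B4 → L0 hit [D]
  12 | W B4 → L0 hit [D]
  13 | R B0 → L0 miss wb→B4 [-]
  14 | R B3 → L1 miss wb→B5 [-]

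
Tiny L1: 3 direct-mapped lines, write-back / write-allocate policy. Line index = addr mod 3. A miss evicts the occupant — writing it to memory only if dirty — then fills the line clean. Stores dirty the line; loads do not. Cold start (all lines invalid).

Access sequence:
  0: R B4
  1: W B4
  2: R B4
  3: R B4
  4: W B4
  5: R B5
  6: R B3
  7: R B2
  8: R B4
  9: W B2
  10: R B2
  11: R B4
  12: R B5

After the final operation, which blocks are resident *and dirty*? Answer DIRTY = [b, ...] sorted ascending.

DIRTY = [4]

0: R B4 → L1 miss [-]
1: W B4 → L1 hit [D]
2: R B4 → L1 hit [D]
3: R B4 → L1 hit [D]
4: W B4 → L1 hit [D]
5: R B5 → L2 miss [-]
6: R B3 → L0 miss [-]
7: R B2 → L2 miss [-]
8: R B4 → L1 hit [D]
9: W B2 → L2 hit [D]
10: R B2 → L2 hit [D]
11: R B4 → L1 hit [D]
12: R B5 → L2 miss wb→B2 [-]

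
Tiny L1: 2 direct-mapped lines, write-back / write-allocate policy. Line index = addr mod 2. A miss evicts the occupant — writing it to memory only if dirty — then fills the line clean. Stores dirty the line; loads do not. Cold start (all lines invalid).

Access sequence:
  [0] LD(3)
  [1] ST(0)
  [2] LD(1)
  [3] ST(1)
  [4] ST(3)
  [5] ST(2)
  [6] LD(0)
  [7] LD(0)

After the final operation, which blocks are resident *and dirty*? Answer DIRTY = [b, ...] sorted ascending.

0: R B3 -> L1 miss  d=-]
1: W B0 -> L0 miss  d=D]
2: R B1 -> L1 miss  d=-]
3: W B1 -> L1 hit  d=D]
4: W B3 -> L1 miss wb->B1  d=D]
5: W B2 -> L0 miss wb->B0  d=D]
6: R B0 -> L0 miss wb->B2  d=-]
7: R B0 -> L0 hit  d=-]

DIRTY = [3]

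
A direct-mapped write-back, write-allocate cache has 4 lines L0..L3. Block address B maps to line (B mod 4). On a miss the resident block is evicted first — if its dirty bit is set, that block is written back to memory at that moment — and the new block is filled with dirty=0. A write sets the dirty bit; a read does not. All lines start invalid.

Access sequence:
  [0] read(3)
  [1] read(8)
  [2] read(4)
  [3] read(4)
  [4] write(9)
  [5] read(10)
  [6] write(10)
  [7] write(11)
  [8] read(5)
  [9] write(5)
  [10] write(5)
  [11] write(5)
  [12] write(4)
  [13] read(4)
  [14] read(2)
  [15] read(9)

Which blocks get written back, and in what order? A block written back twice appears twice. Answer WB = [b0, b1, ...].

WB = [9, 10, 5]

0: R B3 → L3 miss [-]
1: R B8 → L0 miss [-]
2: R B4 → L0 miss [-]
3: R B4 → L0 hit [-]
4: W B9 → L1 miss [D]
5: R B10 → L2 miss [-]
6: W B10 → L2 hit [D]
7: W B11 → L3 miss [D]
8: R B5 → L1 miss wb→B9 [-]
9: W B5 → L1 hit [D]
10: W B5 → L1 hit [D]
11: W B5 → L1 hit [D]
12: W B4 → L0 hit [D]
13: R B4 → L0 hit [D]
14: R B2 → L2 miss wb→B10 [-]
15: R B9 → L1 miss wb→B5 [-]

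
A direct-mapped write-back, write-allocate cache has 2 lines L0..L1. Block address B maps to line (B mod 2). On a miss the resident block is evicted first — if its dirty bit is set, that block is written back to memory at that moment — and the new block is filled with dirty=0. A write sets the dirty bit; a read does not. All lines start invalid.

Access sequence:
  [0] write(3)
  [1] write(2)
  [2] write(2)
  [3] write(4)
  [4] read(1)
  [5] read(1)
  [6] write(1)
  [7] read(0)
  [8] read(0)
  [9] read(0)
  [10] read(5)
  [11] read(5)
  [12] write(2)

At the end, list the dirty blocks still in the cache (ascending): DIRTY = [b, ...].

DIRTY = [2]

0: W B3 → L1 miss [D]
1: W B2 → L0 miss [D]
2: W B2 → L0 hit [D]
3: W B4 → L0 miss wb→B2 [D]
4: R B1 → L1 miss wb→B3 [-]
5: R B1 → L1 hit [-]
6: W B1 → L1 hit [D]
7: R B0 → L0 miss wb→B4 [-]
8: R B0 → L0 hit [-]
9: R B0 → L0 hit [-]
10: R B5 → L1 miss wb→B1 [-]
11: R B5 → L1 hit [-]
12: W B2 → L0 miss [D]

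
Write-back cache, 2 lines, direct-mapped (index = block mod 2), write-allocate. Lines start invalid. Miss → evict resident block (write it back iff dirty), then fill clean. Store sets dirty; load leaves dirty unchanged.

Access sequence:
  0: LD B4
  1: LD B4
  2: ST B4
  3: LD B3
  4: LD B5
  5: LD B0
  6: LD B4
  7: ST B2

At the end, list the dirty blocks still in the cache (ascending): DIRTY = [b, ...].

0: R B4 -> L0 miss  d=-]
1: R B4 -> L0 hit  d=-]
2: W B4 -> L0 hit  d=D]
3: R B3 -> L1 miss  d=-]
4: R B5 -> L1 miss  d=-]
5: R B0 -> L0 miss wb->B4  d=-]
6: R B4 -> L0 miss  d=-]
7: W B2 -> L0 miss  d=D]

DIRTY = [2]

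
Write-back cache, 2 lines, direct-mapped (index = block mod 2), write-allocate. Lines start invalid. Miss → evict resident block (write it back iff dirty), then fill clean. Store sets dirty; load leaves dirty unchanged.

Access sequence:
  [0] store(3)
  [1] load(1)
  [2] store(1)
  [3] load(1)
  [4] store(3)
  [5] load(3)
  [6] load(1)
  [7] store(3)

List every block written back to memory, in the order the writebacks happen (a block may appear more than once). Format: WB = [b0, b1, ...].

0: W B3 -> L1 miss  d=D]
1: R B1 -> L1 miss wb->B3  d=-]
2: W B1 -> L1 hit  d=D]
3: R B1 -> L1 hit  d=D]
4: W B3 -> L1 miss wb->B1  d=D]
5: R B3 -> L1 hit  d=D]
6: R B1 -> L1 miss wb->B3  d=-]
7: W B3 -> L1 miss  d=D]

WB = [3, 1, 3]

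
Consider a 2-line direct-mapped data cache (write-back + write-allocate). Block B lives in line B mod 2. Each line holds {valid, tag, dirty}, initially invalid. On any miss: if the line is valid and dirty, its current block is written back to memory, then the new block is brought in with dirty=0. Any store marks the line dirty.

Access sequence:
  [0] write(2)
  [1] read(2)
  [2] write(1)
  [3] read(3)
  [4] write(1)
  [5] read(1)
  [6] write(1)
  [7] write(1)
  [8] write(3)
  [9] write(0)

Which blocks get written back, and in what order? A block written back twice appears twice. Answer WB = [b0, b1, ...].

  0 | W B2 → L0 miss [D]
  1 | R B2 → L0 hit [D]
  2 | W B1 → L1 miss [D]
  3 | R B3 → L1 miss wb→B1 [-]
  4 | W B1 → L1 miss [D]
  5 | R B1 → L1 hit [D]
  6 | W B1 → L1 hit [D]
  7 | W B1 → L1 hit [D]
  8 | W B3 → L1 miss wb→B1 [D]
  9 | W B0 → L0 miss wb→B2 [D]

WB = [1, 1, 2]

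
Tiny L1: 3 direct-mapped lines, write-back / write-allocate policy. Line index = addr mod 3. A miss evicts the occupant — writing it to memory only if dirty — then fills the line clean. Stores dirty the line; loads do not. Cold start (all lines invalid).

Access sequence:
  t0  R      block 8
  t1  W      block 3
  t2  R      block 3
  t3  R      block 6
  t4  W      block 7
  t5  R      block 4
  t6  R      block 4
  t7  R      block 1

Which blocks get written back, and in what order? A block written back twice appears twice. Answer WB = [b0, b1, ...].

WB = [3, 7]

  0 | R B8 → L2 miss [-]
  1 | W B3 → L0 miss [D]
  2 | R B3 → L0 hit [D]
  3 | R B6 → L0 miss wb→B3 [-]
  4 | W B7 → L1 miss [D]
  5 | R B4 → L1 miss wb→B7 [-]
  6 | R B4 → L1 hit [-]
  7 | R B1 → L1 miss [-]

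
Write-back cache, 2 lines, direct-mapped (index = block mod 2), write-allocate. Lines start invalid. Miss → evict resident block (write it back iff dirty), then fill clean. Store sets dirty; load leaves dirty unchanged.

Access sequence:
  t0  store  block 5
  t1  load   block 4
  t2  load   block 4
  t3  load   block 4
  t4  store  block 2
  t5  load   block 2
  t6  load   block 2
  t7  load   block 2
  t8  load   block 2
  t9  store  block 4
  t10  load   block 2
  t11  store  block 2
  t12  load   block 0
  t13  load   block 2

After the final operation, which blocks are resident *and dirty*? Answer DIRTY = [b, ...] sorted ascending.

0: W B5 → L1 miss [D]
1: R B4 → L0 miss [-]
2: R B4 → L0 hit [-]
3: R B4 → L0 hit [-]
4: W B2 → L0 miss [D]
5: R B2 → L0 hit [D]
6: R B2 → L0 hit [D]
7: R B2 → L0 hit [D]
8: R B2 → L0 hit [D]
9: W B4 → L0 miss wb→B2 [D]
10: R B2 → L0 miss wb→B4 [-]
11: W B2 → L0 hit [D]
12: R B0 → L0 miss wb→B2 [-]
13: R B2 → L0 miss [-]

DIRTY = [5]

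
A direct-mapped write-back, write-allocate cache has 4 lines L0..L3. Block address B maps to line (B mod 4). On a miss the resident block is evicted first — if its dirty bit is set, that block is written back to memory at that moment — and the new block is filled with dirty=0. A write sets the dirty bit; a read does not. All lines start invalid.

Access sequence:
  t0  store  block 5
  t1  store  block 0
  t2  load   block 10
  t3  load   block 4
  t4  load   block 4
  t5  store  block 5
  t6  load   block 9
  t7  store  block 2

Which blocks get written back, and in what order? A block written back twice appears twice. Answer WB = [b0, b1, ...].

0: W B5 -> L1 miss  d=D]
1: W B0 -> L0 miss  d=D]
2: R B10 -> L2 miss  d=-]
3: R B4 -> L0 miss wb->B0  d=-]
4: R B4 -> L0 hit  d=-]
5: W B5 -> L1 hit  d=D]
6: R B9 -> L1 miss wb->B5  d=-]
7: W B2 -> L2 miss  d=D]

WB = [0, 5]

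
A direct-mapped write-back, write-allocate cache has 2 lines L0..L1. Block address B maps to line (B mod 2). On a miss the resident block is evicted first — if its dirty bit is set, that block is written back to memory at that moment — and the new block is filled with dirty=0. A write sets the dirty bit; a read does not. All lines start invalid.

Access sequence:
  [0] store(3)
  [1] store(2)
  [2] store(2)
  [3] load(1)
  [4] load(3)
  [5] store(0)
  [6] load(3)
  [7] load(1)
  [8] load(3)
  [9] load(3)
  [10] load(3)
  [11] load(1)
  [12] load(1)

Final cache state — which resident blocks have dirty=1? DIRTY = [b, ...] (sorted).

DIRTY = [0]

  0 | W B3 → L1 miss [D]
  1 | W B2 → L0 miss [D]
  2 | W B2 → L0 hit [D]
  3 | R B1 → L1 miss wb→B3 [-]
  4 | R B3 → L1 miss [-]
  5 | W B0 → L0 miss wb→B2 [D]
  6 | R B3 → L1 hit [-]
  7 | R B1 → L1 miss [-]
  8 | R B3 → L1 miss [-]
  9 | R B3 → L1 hit [-]
  10 | R B3 → L1 hit [-]
  11 | R B1 → L1 miss [-]
  12 | R B1 → L1 hit [-]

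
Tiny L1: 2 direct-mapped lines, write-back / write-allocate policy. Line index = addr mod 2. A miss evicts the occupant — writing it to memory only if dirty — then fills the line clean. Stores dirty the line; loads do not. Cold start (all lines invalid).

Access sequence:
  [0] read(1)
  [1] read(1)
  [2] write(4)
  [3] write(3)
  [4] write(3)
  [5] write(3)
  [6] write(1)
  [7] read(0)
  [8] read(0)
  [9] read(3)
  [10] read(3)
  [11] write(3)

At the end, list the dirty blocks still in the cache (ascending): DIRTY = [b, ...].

0: R B1 -> L1 miss  d=-]
1: R B1 -> L1 hit  d=-]
2: W B4 -> L0 miss  d=D]
3: W B3 -> L1 miss  d=D]
4: W B3 -> L1 hit  d=D]
5: W B3 -> L1 hit  d=D]
6: W B1 -> L1 miss wb->B3  d=D]
7: R B0 -> L0 miss wb->B4  d=-]
8: R B0 -> L0 hit  d=-]
9: R B3 -> L1 miss wb->B1  d=-]
10: R B3 -> L1 hit  d=-]
11: W B3 -> L1 hit  d=D]

DIRTY = [3]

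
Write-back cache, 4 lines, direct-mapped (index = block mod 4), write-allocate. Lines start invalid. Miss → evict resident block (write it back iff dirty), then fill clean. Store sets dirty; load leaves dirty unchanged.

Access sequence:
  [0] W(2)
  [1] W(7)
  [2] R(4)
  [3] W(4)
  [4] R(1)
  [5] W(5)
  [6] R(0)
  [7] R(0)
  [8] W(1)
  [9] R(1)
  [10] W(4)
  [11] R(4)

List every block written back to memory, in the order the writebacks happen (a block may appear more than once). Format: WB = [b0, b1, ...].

WB = [4, 5]

  0 | W B2 → L2 miss [D]
  1 | W B7 → L3 miss [D]
  2 | R B4 → L0 miss [-]
  3 | W B4 → L0 hit [D]
  4 | R B1 → L1 miss [-]
  5 | W B5 → L1 miss [D]
  6 | R B0 → L0 miss wb→B4 [-]
  7 | R B0 → L0 hit [-]
  8 | W B1 → L1 miss wb→B5 [D]
  9 | R B1 → L1 hit [D]
  10 | W B4 → L0 miss [D]
  11 | R B4 → L0 hit [D]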